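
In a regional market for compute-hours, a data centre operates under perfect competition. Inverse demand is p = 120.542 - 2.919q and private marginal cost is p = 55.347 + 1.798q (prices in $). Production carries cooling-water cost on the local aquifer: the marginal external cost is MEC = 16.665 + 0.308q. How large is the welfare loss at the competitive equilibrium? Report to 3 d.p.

DWL = $43.555

Market equilibrium (private): 55.347 + 1.798q = 120.542 - 2.919q → q_m = 13.8213.
Social marginal cost = private MC + MEC = 72.012 + 2.106q.
Set SMC = demand: 72.012 + 2.106q = 120.542 - 2.919q → q* = 9.6577.
Height of the DWL triangle at q_m is SMC(q_m) − demand(q_m) = MEC(q_m) = 20.9220.
DWL = ½ × 4.1636 × 20.9220 = 43.5554.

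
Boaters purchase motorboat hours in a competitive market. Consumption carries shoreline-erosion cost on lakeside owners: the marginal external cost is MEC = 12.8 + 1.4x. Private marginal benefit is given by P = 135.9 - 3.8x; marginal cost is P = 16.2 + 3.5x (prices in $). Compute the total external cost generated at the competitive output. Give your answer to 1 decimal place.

$398.1

Market equilibrium (private): 16.2 + 3.5x = 135.9 - 3.8x → x_m = 16.3973.
Total external cost = ∫₀^{x_m} (12.8 + 1.4x) dx = 12.8×16.3973 + ½×1.4×16.3973² = 398.0955.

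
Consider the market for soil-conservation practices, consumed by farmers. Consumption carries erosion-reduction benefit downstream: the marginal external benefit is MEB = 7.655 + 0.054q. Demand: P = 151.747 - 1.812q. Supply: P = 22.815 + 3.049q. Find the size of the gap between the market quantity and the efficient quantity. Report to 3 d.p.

Market equilibrium (private): 22.815 + 3.049q = 151.747 - 1.812q → q_m = 26.5238.
Social marginal benefit = demand + MEB = 159.402 - 1.758q.
Set SMB = MC: 159.402 - 1.758q = 22.815 + 3.049q → q* = 28.4142.
Gap = |26.5238 − 28.4142| = 1.8904.

1.890 units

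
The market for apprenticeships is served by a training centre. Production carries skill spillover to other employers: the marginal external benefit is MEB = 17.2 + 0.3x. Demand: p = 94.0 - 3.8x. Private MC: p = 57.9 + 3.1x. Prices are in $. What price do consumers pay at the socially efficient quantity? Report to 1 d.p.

Social marginal cost = private MC − MEB = 40.7 + 2.8x.
Set SMC = demand: 40.7 + 2.8x = 94.0 - 3.8x → x* = 8.0758.
Consumer price on the demand curve at x*: 94.0 − 3.8×8.0758 = 63.3120.

P = $63.3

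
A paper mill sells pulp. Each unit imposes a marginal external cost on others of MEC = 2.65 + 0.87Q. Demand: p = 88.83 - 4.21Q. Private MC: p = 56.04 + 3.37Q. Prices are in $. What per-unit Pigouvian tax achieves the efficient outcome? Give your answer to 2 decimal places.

Social marginal cost = private MC + MEC = 58.69 + 4.24Q.
Set SMC = demand: 58.69 + 4.24Q = 88.83 - 4.21Q → Q* = 3.5669.
The Pigouvian tax equals MEC at Q*: 2.65 + 0.87×3.5669 = 5.7532.

tax = $5.75 per unit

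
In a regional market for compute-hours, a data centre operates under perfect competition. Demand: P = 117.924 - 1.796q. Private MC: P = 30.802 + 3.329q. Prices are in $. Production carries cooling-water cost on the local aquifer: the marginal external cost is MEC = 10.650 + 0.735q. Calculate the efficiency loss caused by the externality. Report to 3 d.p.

Market equilibrium (private): 30.802 + 3.329q = 117.924 - 1.796q → q_m = 16.9994.
Social marginal cost = private MC + MEC = 41.452 + 4.064q.
Set SMC = demand: 41.452 + 4.064q = 117.924 - 1.796q → q* = 13.0498.
Height of the DWL triangle at q_m is SMC(q_m) − demand(q_m) = MEC(q_m) = 23.1446.
DWL = ½ × 3.9496 × 23.1446 = 45.7060.

DWL = $45.706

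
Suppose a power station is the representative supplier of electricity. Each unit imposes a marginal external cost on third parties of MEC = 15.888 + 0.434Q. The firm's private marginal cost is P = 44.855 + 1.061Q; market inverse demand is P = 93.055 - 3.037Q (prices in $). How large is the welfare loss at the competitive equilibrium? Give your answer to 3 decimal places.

Market equilibrium (private): 44.855 + 1.061Q = 93.055 - 3.037Q → Q_m = 11.7618.
Social marginal cost = private MC + MEC = 60.743 + 1.495Q.
Set SMC = demand: 60.743 + 1.495Q = 93.055 - 3.037Q → Q* = 7.1297.
Height of the DWL triangle at Q_m is SMC(Q_m) − demand(Q_m) = MEC(Q_m) = 20.9926.
DWL = ½ × 4.6321 × 20.9926 = 48.6199.

DWL = $48.620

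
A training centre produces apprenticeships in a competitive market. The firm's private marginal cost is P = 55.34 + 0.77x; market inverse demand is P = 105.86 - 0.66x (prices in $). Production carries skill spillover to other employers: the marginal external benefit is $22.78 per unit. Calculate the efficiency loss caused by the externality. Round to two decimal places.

DWL = $181.44

Market equilibrium (private): 55.34 + 0.77x = 105.86 - 0.66x → x_m = 35.3287.
Social marginal cost = private MC − MEB = 32.56 + 0.77x.
Set SMC = demand: 32.56 + 0.77x = 105.86 - 0.66x → x* = 51.2587.
Between x* and x_m the wedge demand − SMC runs linearly from 0 to MEB(x_m), so the loss is a triangle.
DWL = ½ × 15.9300 × 22.7800 = 181.4427.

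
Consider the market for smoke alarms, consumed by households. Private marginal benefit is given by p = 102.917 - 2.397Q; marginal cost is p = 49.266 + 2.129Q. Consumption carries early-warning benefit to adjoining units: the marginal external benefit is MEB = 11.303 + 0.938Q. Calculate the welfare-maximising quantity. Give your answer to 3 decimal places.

Social marginal benefit = demand + MEB = 114.220 - 1.459Q.
Set SMB = MC: 114.220 - 1.459Q = 49.266 + 2.129Q → Q* = 18.1031.

Q* = 18.103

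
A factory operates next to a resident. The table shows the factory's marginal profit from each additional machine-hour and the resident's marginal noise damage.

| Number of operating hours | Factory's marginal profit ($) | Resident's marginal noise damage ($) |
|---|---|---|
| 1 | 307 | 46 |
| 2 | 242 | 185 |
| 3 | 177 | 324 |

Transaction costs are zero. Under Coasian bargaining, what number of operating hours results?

Bargaining reaches the level where marginal profit last exceeds marginal noise damage.
That holds through level 2 (242 ≥ 185) but not at 3 (177 < 324).

2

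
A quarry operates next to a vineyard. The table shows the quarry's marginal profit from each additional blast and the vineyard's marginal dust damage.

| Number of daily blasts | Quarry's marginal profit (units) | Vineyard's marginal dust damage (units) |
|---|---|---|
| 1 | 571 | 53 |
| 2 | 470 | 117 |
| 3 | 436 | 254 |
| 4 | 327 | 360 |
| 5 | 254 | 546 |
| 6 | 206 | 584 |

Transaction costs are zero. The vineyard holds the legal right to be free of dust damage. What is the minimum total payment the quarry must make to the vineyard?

424

Efficient level: marginal profit ≥ marginal dust damage through level 3, so k* = 3.
With the vineyard holding the right, the quarry must at least compensate total damage at k*: 53 + 117 + 254 = 424.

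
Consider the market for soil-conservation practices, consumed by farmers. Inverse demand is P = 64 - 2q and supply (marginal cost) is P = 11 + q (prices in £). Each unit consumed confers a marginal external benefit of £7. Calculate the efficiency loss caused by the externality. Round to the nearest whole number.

DWL = £8

Market equilibrium (private): 11 + q = 64 - 2q → q_m = 17.6667.
Social marginal benefit = demand + MEB = 71 - 2q.
Set SMB = MC: 71 - 2q = 11 + q → q* = 20.0000.
Between q* and q_m the wedge SMB − MC runs linearly from 0 to MEB(q_m), so the loss is a triangle.
DWL = ½ × 2.3333 × 7.0000 = 8.1666.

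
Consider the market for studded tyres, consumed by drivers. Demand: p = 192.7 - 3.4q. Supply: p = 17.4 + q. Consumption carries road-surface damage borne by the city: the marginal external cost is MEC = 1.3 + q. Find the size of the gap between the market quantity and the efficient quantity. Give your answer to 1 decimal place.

Market equilibrium (private): 17.4 + q = 192.7 - 3.4q → q_m = 39.8409.
Social marginal benefit = demand − MEC = 191.4 - 4.4q.
Set SMB = MC: 191.4 - 4.4q = 17.4 + q → q* = 32.2222.
Gap = |39.8409 − 32.2222| = 7.6187.

7.6 units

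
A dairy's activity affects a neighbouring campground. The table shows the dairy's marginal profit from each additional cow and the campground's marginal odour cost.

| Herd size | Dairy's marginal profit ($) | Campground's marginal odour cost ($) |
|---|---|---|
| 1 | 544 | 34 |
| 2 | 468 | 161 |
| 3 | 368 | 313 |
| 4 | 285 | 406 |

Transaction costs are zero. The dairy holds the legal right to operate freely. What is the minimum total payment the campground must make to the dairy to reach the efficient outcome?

$285

Left alone the dairy would choose level 4 (marginal profit stays positive).
Efficient level: k* = 3 (marginal profit ≥ marginal odour cost through 3).
The campground must at least cover the dairy's forgone profit from cutting 4→3: 285 = 285.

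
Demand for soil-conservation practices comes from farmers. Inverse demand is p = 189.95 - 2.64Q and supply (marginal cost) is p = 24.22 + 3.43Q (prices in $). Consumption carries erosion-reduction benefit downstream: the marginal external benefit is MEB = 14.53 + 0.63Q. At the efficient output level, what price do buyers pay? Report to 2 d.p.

P = $102.47

Social marginal benefit = demand + MEB = 204.48 - 2.01Q.
Set SMB = MC: 204.48 - 2.01Q = 24.22 + 3.43Q → Q* = 33.1360.
Consumer price on the demand curve at Q*: 189.95 − 2.64×33.1360 = 102.4710.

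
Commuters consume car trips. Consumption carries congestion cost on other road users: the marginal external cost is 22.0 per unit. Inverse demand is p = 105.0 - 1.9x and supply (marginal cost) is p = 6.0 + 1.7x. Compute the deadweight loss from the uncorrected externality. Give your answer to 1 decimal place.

DWL = 67.2

Market equilibrium (private): 6.0 + 1.7x = 105.0 - 1.9x → x_m = 27.5000.
Social marginal benefit = demand − MEC = 83.0 - 1.9x.
Set SMB = MC: 83.0 - 1.9x = 6.0 + 1.7x → x* = 21.3889.
The welfare-loss triangle has base |x_m − x*| and height MEC(x_m) (the vertical gap between SMB and MC is zero at x* and MEC at x_m).
DWL = ½ × 6.1111 × 22.0000 = 67.2221.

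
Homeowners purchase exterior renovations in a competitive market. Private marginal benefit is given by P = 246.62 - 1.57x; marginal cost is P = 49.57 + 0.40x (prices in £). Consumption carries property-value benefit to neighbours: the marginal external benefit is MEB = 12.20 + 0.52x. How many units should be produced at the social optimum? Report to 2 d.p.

Social marginal benefit = demand + MEB = 258.82 - 1.05x.
Set SMB = MC: 258.82 - 1.05x = 49.57 + 0.40x → x* = 144.3103.

x* = 144.31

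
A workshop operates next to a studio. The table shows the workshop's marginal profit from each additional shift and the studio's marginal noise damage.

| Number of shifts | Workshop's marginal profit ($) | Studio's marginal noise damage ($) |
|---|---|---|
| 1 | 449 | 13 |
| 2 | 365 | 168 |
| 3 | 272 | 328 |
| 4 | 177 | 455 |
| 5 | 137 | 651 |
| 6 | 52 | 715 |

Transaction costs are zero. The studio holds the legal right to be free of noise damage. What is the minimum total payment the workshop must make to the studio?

$181

Efficient level: marginal profit ≥ marginal noise damage through level 2, so k* = 2.
With the studio holding the right, the workshop must at least compensate total damage at k*: 13 + 168 = 181.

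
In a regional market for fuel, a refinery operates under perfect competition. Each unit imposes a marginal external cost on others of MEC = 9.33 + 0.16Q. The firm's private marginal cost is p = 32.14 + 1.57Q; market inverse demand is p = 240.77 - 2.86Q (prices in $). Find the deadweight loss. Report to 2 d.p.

DWL = $30.98

Market equilibrium (private): 32.14 + 1.57Q = 240.77 - 2.86Q → Q_m = 47.0948.
Social marginal cost = private MC + MEC = 41.47 + 1.73Q.
Set SMC = demand: 41.47 + 1.73Q = 240.77 - 2.86Q → Q* = 43.4205.
Between Q* and Q_m the wedge SMC − demand runs linearly from 0 to MEC(Q_m), so the loss is a triangle.
DWL = ½ × 3.6743 × 16.8652 = 30.9839.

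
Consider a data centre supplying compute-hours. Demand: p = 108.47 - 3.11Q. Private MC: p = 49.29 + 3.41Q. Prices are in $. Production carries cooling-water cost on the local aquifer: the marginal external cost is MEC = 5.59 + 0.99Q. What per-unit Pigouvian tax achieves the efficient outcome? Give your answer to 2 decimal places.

Social marginal cost = private MC + MEC = 54.88 + 4.40Q.
Set SMC = demand: 54.88 + 4.40Q = 108.47 - 3.11Q → Q* = 7.1358.
The Pigouvian tax equals MEC at Q*: 5.59 + 0.99×7.1358 = 12.6544.

tax = $12.65 per unit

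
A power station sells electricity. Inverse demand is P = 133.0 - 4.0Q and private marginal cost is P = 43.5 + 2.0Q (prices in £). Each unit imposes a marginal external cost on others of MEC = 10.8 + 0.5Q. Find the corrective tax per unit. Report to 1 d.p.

tax = £16.9 per unit

Social marginal cost = private MC + MEC = 54.3 + 2.5Q.
Set SMC = demand: 54.3 + 2.5Q = 133.0 - 4.0Q → Q* = 12.1077.
The Pigouvian tax equals MEC at Q*: 10.8 + 0.5×12.1077 = 16.8539.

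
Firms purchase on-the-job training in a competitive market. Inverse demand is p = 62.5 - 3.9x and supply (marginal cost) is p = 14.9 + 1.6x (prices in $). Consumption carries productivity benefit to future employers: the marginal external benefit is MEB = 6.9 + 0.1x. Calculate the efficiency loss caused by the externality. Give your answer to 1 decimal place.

Market equilibrium (private): 14.9 + 1.6x = 62.5 - 3.9x → x_m = 8.6545.
Social marginal benefit = demand + MEB = 69.4 - 3.8x.
Set SMB = MC: 69.4 - 3.8x = 14.9 + 1.6x → x* = 10.0926.
The welfare-loss triangle has base |x_m − x*| and height MEB(x_m) (the vertical gap between SMB and MC is zero at x* and MEB at x_m).
DWL = ½ × 1.4381 × 7.7655 = 5.5838.

DWL = $5.6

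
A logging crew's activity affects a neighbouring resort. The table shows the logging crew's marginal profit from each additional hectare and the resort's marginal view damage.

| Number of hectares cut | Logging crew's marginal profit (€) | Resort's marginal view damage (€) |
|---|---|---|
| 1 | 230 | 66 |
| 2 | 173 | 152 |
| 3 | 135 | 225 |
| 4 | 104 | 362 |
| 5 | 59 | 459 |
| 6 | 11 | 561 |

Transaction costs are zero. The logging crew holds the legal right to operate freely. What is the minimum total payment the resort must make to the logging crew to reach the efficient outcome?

€309

Left alone the logging crew would choose level 6 (marginal profit stays positive).
Efficient level: k* = 2 (marginal profit ≥ marginal view damage through 2).
The resort must at least cover the logging crew's forgone profit from cutting 6→2: 135 + 104 + 59 + 11 = 309.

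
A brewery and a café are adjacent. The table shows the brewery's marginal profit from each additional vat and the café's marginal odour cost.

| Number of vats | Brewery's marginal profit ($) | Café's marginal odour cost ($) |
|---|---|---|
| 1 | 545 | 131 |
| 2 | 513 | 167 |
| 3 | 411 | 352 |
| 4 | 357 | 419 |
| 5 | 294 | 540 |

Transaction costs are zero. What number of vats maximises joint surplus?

Bargaining reaches the level where marginal profit last exceeds marginal odour cost.
That holds through level 3 (411 ≥ 352) but not at 4 (357 < 419).

3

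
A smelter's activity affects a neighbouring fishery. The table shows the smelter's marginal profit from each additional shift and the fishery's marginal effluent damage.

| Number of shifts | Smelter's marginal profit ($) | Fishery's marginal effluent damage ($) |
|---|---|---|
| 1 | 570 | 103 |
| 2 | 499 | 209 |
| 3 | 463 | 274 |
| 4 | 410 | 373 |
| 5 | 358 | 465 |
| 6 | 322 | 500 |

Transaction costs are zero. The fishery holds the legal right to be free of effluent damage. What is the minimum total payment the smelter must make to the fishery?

$959

Efficient level: marginal profit ≥ marginal effluent damage through level 4, so k* = 4.
With the fishery holding the right, the smelter must at least compensate total damage at k*: 103 + 209 + 274 + 373 = 959.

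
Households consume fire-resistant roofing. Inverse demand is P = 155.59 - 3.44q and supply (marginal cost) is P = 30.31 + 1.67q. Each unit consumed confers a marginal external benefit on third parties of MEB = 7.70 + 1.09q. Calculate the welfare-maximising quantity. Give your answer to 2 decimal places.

q* = 33.08

Social marginal benefit = demand + MEB = 163.29 - 2.35q.
Set SMB = MC: 163.29 - 2.35q = 30.31 + 1.67q → q* = 33.0796.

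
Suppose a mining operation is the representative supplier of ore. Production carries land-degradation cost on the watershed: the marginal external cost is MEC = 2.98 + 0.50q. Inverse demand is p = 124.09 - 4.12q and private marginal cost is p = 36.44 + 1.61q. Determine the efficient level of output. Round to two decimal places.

Social marginal cost = private MC + MEC = 39.42 + 2.11q.
Set SMC = demand: 39.42 + 2.11q = 124.09 - 4.12q → q* = 13.5907.

q* = 13.59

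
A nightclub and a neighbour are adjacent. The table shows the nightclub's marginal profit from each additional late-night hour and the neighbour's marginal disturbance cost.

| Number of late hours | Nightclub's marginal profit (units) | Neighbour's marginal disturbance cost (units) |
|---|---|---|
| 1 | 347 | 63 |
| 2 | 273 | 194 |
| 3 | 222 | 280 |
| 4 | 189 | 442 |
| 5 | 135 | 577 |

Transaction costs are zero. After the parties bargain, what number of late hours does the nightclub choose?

Bargaining reaches the level where marginal profit last exceeds marginal disturbance cost.
That holds through level 2 (273 ≥ 194) but not at 3 (222 < 280).

2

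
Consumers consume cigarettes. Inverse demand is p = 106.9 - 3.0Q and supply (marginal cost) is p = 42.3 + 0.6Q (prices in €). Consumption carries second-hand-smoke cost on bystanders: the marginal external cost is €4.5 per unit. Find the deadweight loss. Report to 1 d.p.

Market equilibrium (private): 42.3 + 0.6Q = 106.9 - 3.0Q → Q_m = 17.9444.
Social marginal benefit = demand − MEC = 102.4 - 3.0Q.
Set SMB = MC: 102.4 - 3.0Q = 42.3 + 0.6Q → Q* = 16.6944.
Height of the DWL triangle at Q_m is MC(Q_m) − SMB(Q_m) = MEC(Q_m) = 4.5000.
DWL = ½ × 1.2500 × 4.5000 = 2.8125.

DWL = €2.8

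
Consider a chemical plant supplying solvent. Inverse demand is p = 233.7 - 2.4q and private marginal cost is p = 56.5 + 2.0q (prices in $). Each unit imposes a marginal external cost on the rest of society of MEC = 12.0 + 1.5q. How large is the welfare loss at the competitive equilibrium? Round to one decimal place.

DWL = $444.3

Market equilibrium (private): 56.5 + 2.0q = 233.7 - 2.4q → q_m = 40.2727.
Social marginal cost = private MC + MEC = 68.5 + 3.5q.
Set SMC = demand: 68.5 + 3.5q = 233.7 - 2.4q → q* = 28.0000.
Between q* and q_m the wedge SMC − demand runs linearly from 0 to MEC(q_m), so the loss is a triangle.
DWL = ½ × 12.2727 × 72.4091 = 444.3276.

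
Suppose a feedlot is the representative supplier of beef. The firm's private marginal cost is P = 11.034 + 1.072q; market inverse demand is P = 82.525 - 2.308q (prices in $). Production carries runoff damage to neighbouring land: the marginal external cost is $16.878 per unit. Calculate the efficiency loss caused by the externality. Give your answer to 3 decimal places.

DWL = $42.140

Market equilibrium (private): 11.034 + 1.072q = 82.525 - 2.308q → q_m = 21.1512.
Social marginal cost = private MC + MEC = 27.912 + 1.072q.
Set SMC = demand: 27.912 + 1.072q = 82.525 - 2.308q → q* = 16.1577.
The welfare-loss triangle has base |q_m − q*| and height MEC(q_m) (the vertical gap between SMC and demand is zero at q* and MEC at q_m).
DWL = ½ × 4.9935 × 16.8780 = 42.1401.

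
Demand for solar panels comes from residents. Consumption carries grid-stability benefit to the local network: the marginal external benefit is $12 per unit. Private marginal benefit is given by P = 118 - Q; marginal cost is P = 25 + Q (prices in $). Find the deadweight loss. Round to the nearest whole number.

Market equilibrium (private): 25 + Q = 118 - Q → Q_m = 46.5000.
Social marginal benefit = demand + MEB = 130 - Q.
Set SMB = MC: 130 - Q = 25 + Q → Q* = 52.5000.
The loss is the area between SMB and MC from Q* to Q_m; with linear curves that's a triangle of height MEB(Q_m).
DWL = ½ × 6.0000 × 12.0000 = 36.0000.

DWL = $36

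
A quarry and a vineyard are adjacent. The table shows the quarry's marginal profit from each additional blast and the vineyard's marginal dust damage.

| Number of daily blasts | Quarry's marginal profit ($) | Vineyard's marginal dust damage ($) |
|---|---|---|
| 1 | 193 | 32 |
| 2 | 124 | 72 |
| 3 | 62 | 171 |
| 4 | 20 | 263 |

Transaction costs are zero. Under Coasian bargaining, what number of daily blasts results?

2

Bargaining reaches the level where marginal profit last exceeds marginal dust damage.
That holds through level 2 (124 ≥ 72) but not at 3 (62 < 171).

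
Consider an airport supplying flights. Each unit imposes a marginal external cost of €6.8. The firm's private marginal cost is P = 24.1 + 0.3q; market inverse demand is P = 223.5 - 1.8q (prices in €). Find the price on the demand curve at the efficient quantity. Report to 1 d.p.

Social marginal cost = private MC + MEC = 30.9 + 0.3q.
Set SMC = demand: 30.9 + 0.3q = 223.5 - 1.8q → q* = 91.7143.
Consumer price on the demand curve at q*: 223.5 − 1.8×91.7143 = 58.4143.

P = €58.4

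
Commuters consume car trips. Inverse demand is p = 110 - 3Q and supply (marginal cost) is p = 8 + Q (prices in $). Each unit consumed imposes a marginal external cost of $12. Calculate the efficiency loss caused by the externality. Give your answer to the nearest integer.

Market equilibrium (private): 8 + Q = 110 - 3Q → Q_m = 25.5000.
Social marginal benefit = demand − MEC = 98 - 3Q.
Set SMB = MC: 98 - 3Q = 8 + Q → Q* = 22.5000.
Between Q* and Q_m the wedge MC − SMB runs linearly from 0 to MEC(Q_m), so the loss is a triangle.
DWL = ½ × 3.0000 × 12.0000 = 18.0000.

DWL = $18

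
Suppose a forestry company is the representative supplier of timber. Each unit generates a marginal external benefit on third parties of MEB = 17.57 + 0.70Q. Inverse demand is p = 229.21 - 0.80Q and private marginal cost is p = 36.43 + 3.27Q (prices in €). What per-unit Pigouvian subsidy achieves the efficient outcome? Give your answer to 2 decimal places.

subsidy = €61.26 per unit

Social marginal cost = private MC − MEB = 18.86 + 2.57Q.
Set SMC = demand: 18.86 + 2.57Q = 229.21 - 0.80Q → Q* = 62.4184.
The Pigouvian subsidy equals MEB at Q*: 17.57 + 0.70×62.4184 = 61.2629.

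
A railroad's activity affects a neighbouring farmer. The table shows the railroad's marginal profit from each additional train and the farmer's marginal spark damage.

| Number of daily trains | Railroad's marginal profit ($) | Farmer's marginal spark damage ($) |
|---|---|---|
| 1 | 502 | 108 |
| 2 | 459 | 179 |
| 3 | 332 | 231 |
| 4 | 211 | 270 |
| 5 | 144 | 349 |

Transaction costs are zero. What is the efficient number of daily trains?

3

Bargaining reaches the level where marginal profit last exceeds marginal spark damage.
That holds through level 3 (332 ≥ 231) but not at 4 (211 < 270).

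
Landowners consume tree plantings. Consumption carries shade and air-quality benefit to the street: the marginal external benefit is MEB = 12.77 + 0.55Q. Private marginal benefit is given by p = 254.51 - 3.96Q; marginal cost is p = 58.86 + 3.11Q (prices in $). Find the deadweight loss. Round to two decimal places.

Market equilibrium (private): 58.86 + 3.11Q = 254.51 - 3.96Q → Q_m = 27.6733.
Social marginal benefit = demand + MEB = 267.28 - 3.41Q.
Set SMB = MC: 267.28 - 3.41Q = 58.86 + 3.11Q → Q* = 31.9663.
The loss is the area between SMB and MC from Q* to Q_m; with linear curves that's a triangle of height MEB(Q_m).
DWL = ½ × 4.2930 × 27.9903 = 60.0812.

DWL = $60.08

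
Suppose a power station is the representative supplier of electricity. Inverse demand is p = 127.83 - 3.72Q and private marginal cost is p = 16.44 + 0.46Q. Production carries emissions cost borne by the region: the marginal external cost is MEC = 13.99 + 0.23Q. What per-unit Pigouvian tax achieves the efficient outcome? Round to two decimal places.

tax = 19.07 per unit

Social marginal cost = private MC + MEC = 30.43 + 0.69Q.
Set SMC = demand: 30.43 + 0.69Q = 127.83 - 3.72Q → Q* = 22.0862.
The Pigouvian tax equals MEC at Q*: 13.99 + 0.23×22.0862 = 19.0698.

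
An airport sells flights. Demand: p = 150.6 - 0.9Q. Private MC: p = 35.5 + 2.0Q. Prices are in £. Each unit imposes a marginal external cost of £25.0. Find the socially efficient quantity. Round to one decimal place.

Q* = 31.1

Social marginal cost = private MC + MEC = 60.5 + 2.0Q.
Set SMC = demand: 60.5 + 2.0Q = 150.6 - 0.9Q → Q* = 31.0690.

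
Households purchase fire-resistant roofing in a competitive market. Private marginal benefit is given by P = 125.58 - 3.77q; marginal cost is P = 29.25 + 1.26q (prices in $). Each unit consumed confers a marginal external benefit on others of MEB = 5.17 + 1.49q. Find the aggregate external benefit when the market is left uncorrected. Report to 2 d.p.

$372.25

Market equilibrium (private): 29.25 + 1.26q = 125.58 - 3.77q → q_m = 19.1511.
Total external benefit = ∫₀^{q_m} (5.17 + 1.49q) dq = 5.17×19.1511 + ½×1.49×19.1511² = 372.2508.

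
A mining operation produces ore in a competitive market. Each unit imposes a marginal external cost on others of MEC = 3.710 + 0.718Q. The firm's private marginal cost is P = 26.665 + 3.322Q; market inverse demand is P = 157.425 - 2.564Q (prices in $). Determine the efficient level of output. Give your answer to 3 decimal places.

Q* = 19.238

Social marginal cost = private MC + MEC = 30.375 + 4.040Q.
Set SMC = demand: 30.375 + 4.040Q = 157.425 - 2.564Q → Q* = 19.2383.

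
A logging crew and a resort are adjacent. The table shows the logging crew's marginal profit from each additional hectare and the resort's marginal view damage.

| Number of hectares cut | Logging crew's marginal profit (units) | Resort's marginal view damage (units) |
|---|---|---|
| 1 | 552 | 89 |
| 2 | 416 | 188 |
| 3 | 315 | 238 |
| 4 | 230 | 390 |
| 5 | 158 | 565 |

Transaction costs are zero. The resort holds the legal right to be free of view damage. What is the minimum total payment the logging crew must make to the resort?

515

Efficient level: marginal profit ≥ marginal view damage through level 3, so k* = 3.
With the resort holding the right, the logging crew must at least compensate total damage at k*: 89 + 188 + 238 = 515.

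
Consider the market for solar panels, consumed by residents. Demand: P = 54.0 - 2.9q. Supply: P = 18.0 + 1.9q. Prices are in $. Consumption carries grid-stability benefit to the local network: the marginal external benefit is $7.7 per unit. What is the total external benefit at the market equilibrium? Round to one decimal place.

$57.8

Market equilibrium (private): 18.0 + 1.9q = 54.0 - 2.9q → q_m = 7.5000.
Total external benefit = MEB × q_m = 7.7 × 7.5000 = 57.7500.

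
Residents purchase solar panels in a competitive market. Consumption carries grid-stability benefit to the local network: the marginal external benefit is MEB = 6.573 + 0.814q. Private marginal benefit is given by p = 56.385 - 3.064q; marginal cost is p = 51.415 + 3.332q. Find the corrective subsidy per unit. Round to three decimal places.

subsidy = 8.256 per unit

Social marginal benefit = demand + MEB = 62.958 - 2.250q.
Set SMB = MC: 62.958 - 2.250q = 51.415 + 3.332q → q* = 2.0679.
The Pigouvian subsidy equals MEB at q*: 6.573 + 0.814×2.0679 = 8.2563.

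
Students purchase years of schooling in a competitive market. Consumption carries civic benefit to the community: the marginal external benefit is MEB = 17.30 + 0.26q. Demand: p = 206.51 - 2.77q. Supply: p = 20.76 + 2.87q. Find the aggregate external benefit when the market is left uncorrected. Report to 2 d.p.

Market equilibrium (private): 20.76 + 2.87q = 206.51 - 2.77q → q_m = 32.9344.
Total external benefit = ∫₀^{q_m} (17.30 + 0.26q) dq = 17.30×32.9344 + ½×0.26×32.9344² = 710.7728.

710.77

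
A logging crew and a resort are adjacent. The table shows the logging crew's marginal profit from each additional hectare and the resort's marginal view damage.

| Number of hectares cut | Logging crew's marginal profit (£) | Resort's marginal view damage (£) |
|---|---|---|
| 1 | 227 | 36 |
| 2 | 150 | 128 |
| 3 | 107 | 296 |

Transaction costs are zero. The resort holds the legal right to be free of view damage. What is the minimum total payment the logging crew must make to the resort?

Efficient level: marginal profit ≥ marginal view damage through level 2, so k* = 2.
With the resort holding the right, the logging crew must at least compensate total damage at k*: 36 + 128 = 164.

£164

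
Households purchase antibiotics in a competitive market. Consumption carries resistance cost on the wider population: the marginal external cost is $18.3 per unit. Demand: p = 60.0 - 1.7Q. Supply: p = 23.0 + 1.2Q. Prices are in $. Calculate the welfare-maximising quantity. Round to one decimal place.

Q* = 6.4

Social marginal benefit = demand − MEC = 41.7 - 1.7Q.
Set SMB = MC: 41.7 - 1.7Q = 23.0 + 1.2Q → Q* = 6.4483.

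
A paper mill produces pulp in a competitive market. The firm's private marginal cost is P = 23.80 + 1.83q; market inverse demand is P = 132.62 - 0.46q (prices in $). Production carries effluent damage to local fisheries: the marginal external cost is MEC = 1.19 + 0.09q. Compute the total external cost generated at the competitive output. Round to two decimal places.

Market equilibrium (private): 23.80 + 1.83q = 132.62 - 0.46q → q_m = 47.5197.
Total external cost = ∫₀^{q_m} (1.19 + 0.09q) dq = 1.19×47.5197 + ½×0.09×47.5197² = 158.1639.

$158.16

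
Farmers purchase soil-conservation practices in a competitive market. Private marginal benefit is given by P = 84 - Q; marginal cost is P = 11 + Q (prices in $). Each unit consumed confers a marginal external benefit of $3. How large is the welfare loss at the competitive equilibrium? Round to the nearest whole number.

DWL = $2

Market equilibrium (private): 11 + Q = 84 - Q → Q_m = 36.5000.
Social marginal benefit = demand + MEB = 87 - Q.
Set SMB = MC: 87 - Q = 11 + Q → Q* = 38.0000.
Height of the DWL triangle at Q_m is SMB(Q_m) − MC(Q_m) = MEB(Q_m) = 3.0000.
DWL = ½ × 1.5000 × 3.0000 = 2.2500.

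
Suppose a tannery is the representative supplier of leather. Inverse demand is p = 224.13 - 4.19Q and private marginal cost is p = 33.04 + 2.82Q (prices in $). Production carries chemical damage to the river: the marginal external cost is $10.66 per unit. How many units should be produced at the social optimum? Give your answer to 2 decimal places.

Social marginal cost = private MC + MEC = 43.70 + 2.82Q.
Set SMC = demand: 43.70 + 2.82Q = 224.13 - 4.19Q → Q* = 25.7389.

Q* = 25.74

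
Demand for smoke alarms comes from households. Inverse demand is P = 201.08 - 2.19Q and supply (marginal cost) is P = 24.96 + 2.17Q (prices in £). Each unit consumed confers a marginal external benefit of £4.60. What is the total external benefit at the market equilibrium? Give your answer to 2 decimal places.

£185.81

Market equilibrium (private): 24.96 + 2.17Q = 201.08 - 2.19Q → Q_m = 40.3945.
Total external benefit = MEB × Q_m = 4.60 × 40.3945 = 185.8147.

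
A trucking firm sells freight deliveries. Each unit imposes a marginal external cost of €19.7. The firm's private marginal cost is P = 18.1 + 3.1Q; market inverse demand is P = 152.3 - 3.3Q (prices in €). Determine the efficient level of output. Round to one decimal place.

Social marginal cost = private MC + MEC = 37.8 + 3.1Q.
Set SMC = demand: 37.8 + 3.1Q = 152.3 - 3.3Q → Q* = 17.8906.

Q* = 17.9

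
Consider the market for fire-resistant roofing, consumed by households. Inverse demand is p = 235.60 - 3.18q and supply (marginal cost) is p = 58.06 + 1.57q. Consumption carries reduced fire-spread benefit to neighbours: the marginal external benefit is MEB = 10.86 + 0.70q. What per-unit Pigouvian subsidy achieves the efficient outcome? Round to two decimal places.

subsidy = 43.42 per unit

Social marginal benefit = demand + MEB = 246.46 - 2.48q.
Set SMB = MC: 246.46 - 2.48q = 58.06 + 1.57q → q* = 46.5185.
The Pigouvian subsidy equals MEB at q*: 10.86 + 0.70×46.5185 = 43.4230.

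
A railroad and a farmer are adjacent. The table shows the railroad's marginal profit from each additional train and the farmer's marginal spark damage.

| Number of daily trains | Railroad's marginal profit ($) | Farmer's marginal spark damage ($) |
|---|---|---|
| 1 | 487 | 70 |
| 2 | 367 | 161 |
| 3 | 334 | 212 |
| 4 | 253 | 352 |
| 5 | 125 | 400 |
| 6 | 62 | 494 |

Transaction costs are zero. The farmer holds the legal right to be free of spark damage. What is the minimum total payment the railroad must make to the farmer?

Efficient level: marginal profit ≥ marginal spark damage through level 3, so k* = 3.
With the farmer holding the right, the railroad must at least compensate total damage at k*: 70 + 161 + 212 = 443.

$443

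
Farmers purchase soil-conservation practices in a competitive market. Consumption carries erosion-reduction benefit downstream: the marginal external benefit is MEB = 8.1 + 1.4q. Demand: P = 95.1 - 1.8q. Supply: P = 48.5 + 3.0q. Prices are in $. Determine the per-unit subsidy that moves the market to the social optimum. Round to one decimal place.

Social marginal benefit = demand + MEB = 103.2 - 0.4q.
Set SMB = MC: 103.2 - 0.4q = 48.5 + 3.0q → q* = 16.0882.
The Pigouvian subsidy equals MEB at q*: 8.1 + 1.4×16.0882 = 30.6235.

subsidy = $30.6 per unit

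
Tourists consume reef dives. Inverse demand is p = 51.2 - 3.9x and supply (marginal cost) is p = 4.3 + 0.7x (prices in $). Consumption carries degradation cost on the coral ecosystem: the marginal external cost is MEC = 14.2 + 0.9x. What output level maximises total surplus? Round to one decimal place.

x* = 5.9

Social marginal benefit = demand − MEC = 37.0 - 4.8x.
Set SMB = MC: 37.0 - 4.8x = 4.3 + 0.7x → x* = 5.9455.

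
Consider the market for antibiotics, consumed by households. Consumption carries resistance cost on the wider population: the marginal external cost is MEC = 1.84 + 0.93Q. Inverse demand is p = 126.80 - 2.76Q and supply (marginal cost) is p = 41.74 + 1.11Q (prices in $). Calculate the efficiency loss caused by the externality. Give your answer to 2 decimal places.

Market equilibrium (private): 41.74 + 1.11Q = 126.80 - 2.76Q → Q_m = 21.9793.
Social marginal benefit = demand − MEC = 124.96 - 3.69Q.
Set SMB = MC: 124.96 - 3.69Q = 41.74 + 1.11Q → Q* = 17.3375.
Between Q* and Q_m the wedge MC − SMB runs linearly from 0 to MEC(Q_m), so the loss is a triangle.
DWL = ½ × 4.6418 × 22.2808 = 51.7115.

DWL = $51.71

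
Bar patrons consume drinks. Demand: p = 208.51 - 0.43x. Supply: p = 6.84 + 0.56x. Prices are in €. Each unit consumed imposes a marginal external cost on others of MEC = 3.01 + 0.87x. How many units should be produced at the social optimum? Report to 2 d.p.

Social marginal benefit = demand − MEC = 205.50 - 1.30x.
Set SMB = MC: 205.50 - 1.30x = 6.84 + 0.56x → x* = 106.8065.

x* = 106.81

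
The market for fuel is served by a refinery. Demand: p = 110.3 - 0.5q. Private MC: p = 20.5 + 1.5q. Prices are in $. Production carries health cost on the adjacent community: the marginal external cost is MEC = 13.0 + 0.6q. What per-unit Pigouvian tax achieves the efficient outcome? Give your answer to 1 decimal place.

tax = $30.7 per unit

Social marginal cost = private MC + MEC = 33.5 + 2.1q.
Set SMC = demand: 33.5 + 2.1q = 110.3 - 0.5q → q* = 29.5385.
The Pigouvian tax equals MEC at q*: 13.0 + 0.6×29.5385 = 30.7231.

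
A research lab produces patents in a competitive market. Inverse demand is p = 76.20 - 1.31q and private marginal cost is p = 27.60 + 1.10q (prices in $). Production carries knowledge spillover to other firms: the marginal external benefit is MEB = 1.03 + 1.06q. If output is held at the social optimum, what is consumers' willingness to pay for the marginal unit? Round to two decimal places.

Social marginal cost = private MC − MEB = 26.57 + 0.04q.
Set SMC = demand: 26.57 + 0.04q = 76.20 - 1.31q → q* = 36.7630.
Consumer price on the demand curve at q*: 76.20 − 1.31×36.7630 = 28.0405.

P = $28.04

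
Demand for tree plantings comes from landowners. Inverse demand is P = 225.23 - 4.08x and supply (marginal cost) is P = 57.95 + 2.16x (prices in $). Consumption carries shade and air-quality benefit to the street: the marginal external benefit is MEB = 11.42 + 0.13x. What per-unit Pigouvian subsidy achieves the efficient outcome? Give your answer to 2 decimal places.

Social marginal benefit = demand + MEB = 236.65 - 3.95x.
Set SMB = MC: 236.65 - 3.95x = 57.95 + 2.16x → x* = 29.2471.
The Pigouvian subsidy equals MEB at x*: 11.42 + 0.13×29.2471 = 15.2221.

subsidy = $15.22 per unit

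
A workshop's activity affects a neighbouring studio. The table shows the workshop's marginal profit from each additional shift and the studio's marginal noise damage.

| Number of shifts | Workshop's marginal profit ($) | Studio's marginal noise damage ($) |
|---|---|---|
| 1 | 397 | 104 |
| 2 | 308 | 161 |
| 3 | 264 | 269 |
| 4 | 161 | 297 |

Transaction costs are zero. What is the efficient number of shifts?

2

Bargaining reaches the level where marginal profit last exceeds marginal noise damage.
That holds through level 2 (308 ≥ 161) but not at 3 (264 < 269).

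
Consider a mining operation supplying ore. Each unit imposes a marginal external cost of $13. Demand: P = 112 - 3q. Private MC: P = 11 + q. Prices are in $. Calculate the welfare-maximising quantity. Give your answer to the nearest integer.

q* = 22

Social marginal cost = private MC + MEC = 24 + q.
Set SMC = demand: 24 + q = 112 - 3q → q* = 22.0000.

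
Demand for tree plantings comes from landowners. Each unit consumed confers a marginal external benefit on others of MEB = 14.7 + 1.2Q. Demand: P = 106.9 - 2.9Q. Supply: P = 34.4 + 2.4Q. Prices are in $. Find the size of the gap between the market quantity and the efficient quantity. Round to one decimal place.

7.6 units

Market equilibrium (private): 34.4 + 2.4Q = 106.9 - 2.9Q → Q_m = 13.6792.
Social marginal benefit = demand + MEB = 121.6 - 1.7Q.
Set SMB = MC: 121.6 - 1.7Q = 34.4 + 2.4Q → Q* = 21.2683.
Gap = |13.6792 − 21.2683| = 7.5891.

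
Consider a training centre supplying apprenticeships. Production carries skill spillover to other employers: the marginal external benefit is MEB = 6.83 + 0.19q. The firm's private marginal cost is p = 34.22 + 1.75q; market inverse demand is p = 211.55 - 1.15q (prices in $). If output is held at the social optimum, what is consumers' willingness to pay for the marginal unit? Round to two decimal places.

P = $133.40

Social marginal cost = private MC − MEB = 27.39 + 1.56q.
Set SMC = demand: 27.39 + 1.56q = 211.55 - 1.15q → q* = 67.9557.
Consumer price on the demand curve at q*: 211.55 − 1.15×67.9557 = 133.4009.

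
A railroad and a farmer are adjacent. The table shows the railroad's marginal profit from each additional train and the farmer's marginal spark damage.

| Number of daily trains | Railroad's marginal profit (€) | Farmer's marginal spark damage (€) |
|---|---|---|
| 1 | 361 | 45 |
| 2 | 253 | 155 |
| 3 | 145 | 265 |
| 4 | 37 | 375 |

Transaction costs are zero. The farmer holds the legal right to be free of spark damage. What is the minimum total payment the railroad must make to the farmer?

€200

Efficient level: marginal profit ≥ marginal spark damage through level 2, so k* = 2.
With the farmer holding the right, the railroad must at least compensate total damage at k*: 45 + 155 = 200.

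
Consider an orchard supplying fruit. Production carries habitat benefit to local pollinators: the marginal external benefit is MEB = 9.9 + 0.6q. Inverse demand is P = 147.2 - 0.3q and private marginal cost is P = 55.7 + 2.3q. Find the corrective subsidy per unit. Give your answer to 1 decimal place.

Social marginal cost = private MC − MEB = 45.8 + 1.7q.
Set SMC = demand: 45.8 + 1.7q = 147.2 - 0.3q → q* = 50.7000.
The Pigouvian subsidy equals MEB at q*: 9.9 + 0.6×50.7000 = 40.3200.

subsidy = 40.3 per unit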